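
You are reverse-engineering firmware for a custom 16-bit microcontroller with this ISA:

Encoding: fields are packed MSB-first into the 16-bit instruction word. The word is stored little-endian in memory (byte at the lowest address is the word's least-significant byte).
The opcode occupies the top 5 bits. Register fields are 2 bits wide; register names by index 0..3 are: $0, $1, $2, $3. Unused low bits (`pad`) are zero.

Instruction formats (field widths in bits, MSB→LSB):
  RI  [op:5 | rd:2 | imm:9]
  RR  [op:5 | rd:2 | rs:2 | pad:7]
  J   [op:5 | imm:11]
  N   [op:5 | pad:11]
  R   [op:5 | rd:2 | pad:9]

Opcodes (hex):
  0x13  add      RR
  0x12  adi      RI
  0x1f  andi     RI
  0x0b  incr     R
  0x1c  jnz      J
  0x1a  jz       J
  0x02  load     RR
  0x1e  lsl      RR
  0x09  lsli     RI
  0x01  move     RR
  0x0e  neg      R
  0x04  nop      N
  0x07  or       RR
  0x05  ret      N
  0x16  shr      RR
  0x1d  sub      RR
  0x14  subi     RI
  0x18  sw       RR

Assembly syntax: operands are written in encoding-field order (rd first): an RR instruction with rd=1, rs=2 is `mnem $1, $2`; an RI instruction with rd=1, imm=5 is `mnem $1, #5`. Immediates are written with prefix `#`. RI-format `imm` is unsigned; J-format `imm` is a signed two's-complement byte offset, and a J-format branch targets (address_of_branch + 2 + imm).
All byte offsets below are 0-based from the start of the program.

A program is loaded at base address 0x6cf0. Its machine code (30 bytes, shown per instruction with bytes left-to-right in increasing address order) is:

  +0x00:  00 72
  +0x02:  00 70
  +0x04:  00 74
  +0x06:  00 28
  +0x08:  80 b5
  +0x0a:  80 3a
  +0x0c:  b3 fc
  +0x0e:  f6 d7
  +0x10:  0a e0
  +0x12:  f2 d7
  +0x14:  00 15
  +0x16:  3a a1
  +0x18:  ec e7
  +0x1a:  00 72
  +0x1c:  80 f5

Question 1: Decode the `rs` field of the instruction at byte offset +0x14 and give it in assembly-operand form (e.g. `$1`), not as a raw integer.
$2

[14] 00 15 → 0x1500
  top 5b → 0x2 → load [RR]
  rd: (w>>9)&0x3=0x2 → $2
  rs: (w>>7)&0x3=0x2 → $2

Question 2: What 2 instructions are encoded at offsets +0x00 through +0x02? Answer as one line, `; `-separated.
off 0x00: read 00 72 as little → 0x7200
  top 5b → 0xe → neg [R]
  rd@[10:9]=0x1 ⇒ $1
off 0x02: read 00 70 as little → 0x7000
  top 5b → 0xe → neg [R]
  rd@[10:9]=0x0 ⇒ $0

neg $1; neg $0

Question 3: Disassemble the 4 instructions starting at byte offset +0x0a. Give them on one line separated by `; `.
or $1, $1; andi $2, #179; jz #-10; jnz #10

[0a] 80 3a → 0x3a80
  opcode bits[15:11]=0x7: or/RR
  rd@[10:9]=0x1 ⇒ $1
  rs@[8:7]=0x1 ⇒ $1
[0c] b3 fc → 0xfcb3
  opcode bits[15:11]=0x1f: andi/RI
  rd@[10:9]=0x2 ⇒ $2
  imm@[8:0]=0xb3 ⇒ #179
[0e] f6 d7 → 0xd7f6
  opcode bits[15:11]=0x1a: jz/J
  imm@[10:0]=0x7f6 (s11→-10) ⇒ #-10
[10] 0a e0 → 0xe00a
  opcode bits[15:11]=0x1c: jnz/J
  imm@[10:0]=0xa ⇒ #10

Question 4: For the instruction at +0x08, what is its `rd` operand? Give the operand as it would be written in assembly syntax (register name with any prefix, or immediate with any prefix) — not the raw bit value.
$2

[08] 80 b5 → 0xb580
  opcode bits[15:11]=0x16: shr/RR
  rd@[10:9]=0x2 ⇒ $2
  rs@[8:7]=0x3 ⇒ $3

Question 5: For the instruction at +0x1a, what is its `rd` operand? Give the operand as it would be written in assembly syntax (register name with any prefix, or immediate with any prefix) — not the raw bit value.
+0x1a: 00 72 ⇒ word 0x7200 (little)
  opcode bits[15:11]=0xe: neg/R
  rd: (w>>9)&0x3=0x1 → $1

$1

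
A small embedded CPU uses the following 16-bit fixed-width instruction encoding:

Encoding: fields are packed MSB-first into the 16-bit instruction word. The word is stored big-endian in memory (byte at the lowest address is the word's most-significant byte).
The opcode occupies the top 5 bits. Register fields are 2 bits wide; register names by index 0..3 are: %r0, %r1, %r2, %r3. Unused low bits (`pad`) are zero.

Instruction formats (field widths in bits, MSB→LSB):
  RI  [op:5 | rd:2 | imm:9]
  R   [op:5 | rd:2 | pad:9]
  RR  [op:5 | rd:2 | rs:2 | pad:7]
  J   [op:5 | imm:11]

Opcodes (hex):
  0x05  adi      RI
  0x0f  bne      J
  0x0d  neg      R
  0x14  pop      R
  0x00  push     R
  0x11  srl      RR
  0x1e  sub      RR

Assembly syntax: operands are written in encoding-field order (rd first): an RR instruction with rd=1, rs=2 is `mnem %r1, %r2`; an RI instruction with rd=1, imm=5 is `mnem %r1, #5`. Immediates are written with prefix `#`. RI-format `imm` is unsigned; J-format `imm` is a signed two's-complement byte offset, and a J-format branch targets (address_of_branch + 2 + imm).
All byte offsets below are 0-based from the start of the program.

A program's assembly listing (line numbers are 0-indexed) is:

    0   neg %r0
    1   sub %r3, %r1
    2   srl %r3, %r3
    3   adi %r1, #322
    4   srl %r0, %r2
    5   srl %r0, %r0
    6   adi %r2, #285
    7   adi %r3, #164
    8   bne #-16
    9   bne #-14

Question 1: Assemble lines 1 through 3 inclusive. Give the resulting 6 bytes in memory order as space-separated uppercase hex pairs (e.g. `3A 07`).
L1: sub op=0x1e:5|rd=3:2|rs=1:2|pad=0:7 ⇒ 0xf680 ⇒ big f6 80
L2: srl op=0x11:5|rd=3:2|rs=3:2|pad=0:7 ⇒ 0x8f80 ⇒ big 8f 80
L3: adi op=0x5:5|rd=1:2|imm=322:9 ⇒ 0x2b42 ⇒ big 2b 42

F6 80 8F 80 2B 42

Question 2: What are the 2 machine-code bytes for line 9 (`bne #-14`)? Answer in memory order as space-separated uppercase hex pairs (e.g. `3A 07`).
9. bne fields op=0xf:5|imm=-14:11 → word 7ff2h → 7f f2

7F F2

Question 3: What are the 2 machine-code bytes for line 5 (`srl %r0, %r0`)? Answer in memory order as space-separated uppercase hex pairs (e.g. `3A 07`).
5. srl fields op=0x11:5|rd=0:2|rs=0:2|pad=0:7 → word 8800h → 88 00

88 00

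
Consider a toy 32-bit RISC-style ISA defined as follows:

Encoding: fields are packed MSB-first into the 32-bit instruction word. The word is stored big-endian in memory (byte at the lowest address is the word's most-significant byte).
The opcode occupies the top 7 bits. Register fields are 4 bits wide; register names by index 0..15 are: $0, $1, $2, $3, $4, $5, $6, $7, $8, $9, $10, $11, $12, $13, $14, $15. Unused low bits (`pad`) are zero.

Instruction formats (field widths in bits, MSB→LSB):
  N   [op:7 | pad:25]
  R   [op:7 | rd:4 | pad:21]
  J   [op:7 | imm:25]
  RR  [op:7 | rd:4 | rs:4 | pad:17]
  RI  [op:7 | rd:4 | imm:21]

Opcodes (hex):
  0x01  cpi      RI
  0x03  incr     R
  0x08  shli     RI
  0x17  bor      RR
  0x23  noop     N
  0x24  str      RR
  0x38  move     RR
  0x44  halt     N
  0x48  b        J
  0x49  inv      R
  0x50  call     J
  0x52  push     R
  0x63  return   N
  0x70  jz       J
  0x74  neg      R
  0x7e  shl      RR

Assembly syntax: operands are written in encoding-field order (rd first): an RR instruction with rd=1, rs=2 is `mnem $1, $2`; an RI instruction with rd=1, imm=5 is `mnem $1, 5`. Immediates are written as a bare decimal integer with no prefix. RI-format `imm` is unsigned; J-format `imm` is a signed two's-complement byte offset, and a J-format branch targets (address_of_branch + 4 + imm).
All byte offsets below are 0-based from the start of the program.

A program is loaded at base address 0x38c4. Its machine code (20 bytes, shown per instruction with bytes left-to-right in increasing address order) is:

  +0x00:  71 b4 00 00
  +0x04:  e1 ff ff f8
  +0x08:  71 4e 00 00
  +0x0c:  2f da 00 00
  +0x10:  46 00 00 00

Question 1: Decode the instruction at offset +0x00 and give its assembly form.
move $13, $10

+0x00: 71 b4 00 00 ⇒ word 0x71b40000 (big)
  op=0x71b40000>>25=0x38 ⇒ move (RR)
  rd: (w>>21)&0xf=0xd → $13
  rs: (w>>17)&0xf=0xa → $10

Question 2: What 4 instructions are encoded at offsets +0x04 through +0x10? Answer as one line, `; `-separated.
[04] e1 ff ff f8 → 0xe1fffff8
  op=0xe1fffff8>>25=0x70 ⇒ jz (J)
  imm@[24:0]=0x1fffff8 (s25→-8) ⇒ -8
[08] 71 4e 00 00 → 0x714e0000
  op=0x714e0000>>25=0x38 ⇒ move (RR)
  rd@[24:21]=0xa ⇒ $10
  rs@[20:17]=0x7 ⇒ $7
[0c] 2f da 00 00 → 0x2fda0000
  op=0x2fda0000>>25=0x17 ⇒ bor (RR)
  rd@[24:21]=0xe ⇒ $14
  rs@[20:17]=0xd ⇒ $13
[10] 46 00 00 00 → 0x46000000
  op=0x46000000>>25=0x23 ⇒ noop (N)

jz -8; move $10, $7; bor $14, $13; noop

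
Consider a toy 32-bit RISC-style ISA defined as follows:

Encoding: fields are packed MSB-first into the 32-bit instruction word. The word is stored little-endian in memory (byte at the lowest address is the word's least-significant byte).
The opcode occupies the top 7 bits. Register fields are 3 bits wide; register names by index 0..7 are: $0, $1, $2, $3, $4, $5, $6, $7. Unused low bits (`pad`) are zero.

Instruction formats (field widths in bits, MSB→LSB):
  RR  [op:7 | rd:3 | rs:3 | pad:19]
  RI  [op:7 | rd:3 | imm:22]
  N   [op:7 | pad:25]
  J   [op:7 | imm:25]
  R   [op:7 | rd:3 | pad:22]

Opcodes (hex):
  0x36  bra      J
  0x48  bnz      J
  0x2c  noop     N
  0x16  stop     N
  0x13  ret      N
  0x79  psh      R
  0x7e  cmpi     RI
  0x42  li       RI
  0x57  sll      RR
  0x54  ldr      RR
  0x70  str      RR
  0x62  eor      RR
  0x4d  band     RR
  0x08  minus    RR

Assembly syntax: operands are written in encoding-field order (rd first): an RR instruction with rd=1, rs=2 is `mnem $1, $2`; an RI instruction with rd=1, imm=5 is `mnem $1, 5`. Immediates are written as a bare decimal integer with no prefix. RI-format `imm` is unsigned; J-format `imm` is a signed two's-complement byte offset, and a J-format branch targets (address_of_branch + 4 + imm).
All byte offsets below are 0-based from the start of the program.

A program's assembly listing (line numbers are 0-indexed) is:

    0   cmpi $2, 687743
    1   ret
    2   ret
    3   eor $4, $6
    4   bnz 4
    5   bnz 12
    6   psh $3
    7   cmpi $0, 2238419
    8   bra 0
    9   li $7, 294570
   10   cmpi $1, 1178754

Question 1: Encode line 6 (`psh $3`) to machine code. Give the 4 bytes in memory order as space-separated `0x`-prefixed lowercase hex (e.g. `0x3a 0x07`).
0x00 0x00 0xc0 0xf2

line 6 (psh): pack op=0x79:7|rd=3:3|pad=0:22 = 0xf2c00000; little→ 00 00 c0 f2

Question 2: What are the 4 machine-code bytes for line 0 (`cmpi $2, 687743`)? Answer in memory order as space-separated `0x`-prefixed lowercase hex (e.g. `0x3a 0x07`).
L0: cmpi op=0x7e:7|rd=2:3|imm=687743:22 ⇒ 0xfc8a7e7f ⇒ little 7f 7e 8a fc

0x7f 0x7e 0x8a 0xfc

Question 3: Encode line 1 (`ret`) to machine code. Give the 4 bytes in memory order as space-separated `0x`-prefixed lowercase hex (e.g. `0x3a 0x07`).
1. ret fields op=0x13:7|pad=0:25 → word 26000000h → 00 00 00 26

0x00 0x00 0x00 0x26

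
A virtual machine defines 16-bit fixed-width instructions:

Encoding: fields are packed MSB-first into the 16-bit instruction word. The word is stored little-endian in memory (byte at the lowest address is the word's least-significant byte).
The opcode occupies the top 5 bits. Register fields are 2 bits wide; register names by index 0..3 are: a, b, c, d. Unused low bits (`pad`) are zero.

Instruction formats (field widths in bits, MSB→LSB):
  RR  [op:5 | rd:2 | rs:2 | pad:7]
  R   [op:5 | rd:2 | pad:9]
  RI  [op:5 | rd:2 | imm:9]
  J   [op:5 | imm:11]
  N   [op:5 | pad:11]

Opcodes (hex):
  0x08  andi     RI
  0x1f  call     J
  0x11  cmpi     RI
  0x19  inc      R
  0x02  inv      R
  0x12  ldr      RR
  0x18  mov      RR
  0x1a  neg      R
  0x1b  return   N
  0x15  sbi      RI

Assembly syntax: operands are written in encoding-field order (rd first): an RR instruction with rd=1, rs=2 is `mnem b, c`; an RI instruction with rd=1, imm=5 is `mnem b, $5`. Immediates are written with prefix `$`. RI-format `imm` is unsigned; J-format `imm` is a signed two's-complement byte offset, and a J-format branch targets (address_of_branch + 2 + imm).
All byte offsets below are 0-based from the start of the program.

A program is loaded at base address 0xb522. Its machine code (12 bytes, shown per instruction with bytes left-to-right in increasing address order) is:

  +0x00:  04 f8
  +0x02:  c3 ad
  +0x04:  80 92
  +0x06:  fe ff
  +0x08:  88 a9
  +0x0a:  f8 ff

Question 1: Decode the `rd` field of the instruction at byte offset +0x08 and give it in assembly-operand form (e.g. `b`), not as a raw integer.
[08] 88 a9 → 0xa988
  op=0xa988>>11=0x15 ⇒ sbi (RI)
  [10:9] rd=0 = a
  [8:0] imm=392 = $392

a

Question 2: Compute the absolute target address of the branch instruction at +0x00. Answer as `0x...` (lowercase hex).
off 0x00: read 04 f8 as little → 0xf804
  opcode bits[15:11]=0x1f: call/J
  imm@[10:0]=0x4 ⇒ $4
  target = base 0xb522 + off 0x00 + 2 + imm 4 = 0xb528

0xb528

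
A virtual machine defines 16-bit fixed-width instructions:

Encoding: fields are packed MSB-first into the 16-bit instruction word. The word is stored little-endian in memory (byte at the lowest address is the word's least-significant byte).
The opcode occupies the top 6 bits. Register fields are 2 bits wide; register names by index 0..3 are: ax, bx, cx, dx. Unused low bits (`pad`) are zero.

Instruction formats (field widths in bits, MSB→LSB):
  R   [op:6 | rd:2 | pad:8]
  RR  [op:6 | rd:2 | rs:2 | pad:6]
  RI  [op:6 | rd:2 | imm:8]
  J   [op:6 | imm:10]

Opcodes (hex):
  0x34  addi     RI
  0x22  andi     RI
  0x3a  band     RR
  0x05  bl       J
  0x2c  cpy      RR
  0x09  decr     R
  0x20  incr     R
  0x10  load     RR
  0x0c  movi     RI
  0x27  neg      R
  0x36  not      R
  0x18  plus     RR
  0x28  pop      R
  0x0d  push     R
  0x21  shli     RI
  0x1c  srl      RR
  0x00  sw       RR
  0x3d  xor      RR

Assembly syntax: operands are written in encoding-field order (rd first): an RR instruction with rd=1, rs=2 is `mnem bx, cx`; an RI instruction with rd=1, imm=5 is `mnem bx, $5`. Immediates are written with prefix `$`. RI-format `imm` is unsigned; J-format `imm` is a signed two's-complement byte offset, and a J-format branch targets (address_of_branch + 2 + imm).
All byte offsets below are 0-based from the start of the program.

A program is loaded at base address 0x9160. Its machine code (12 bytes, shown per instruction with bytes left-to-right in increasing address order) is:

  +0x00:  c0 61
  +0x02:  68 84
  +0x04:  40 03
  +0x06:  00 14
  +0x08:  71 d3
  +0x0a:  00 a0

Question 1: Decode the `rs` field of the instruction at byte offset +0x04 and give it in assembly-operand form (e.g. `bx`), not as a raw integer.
+0x04: 40 03 ⇒ word 0x0340 (little)
  op=0x0340>>10=0x0 ⇒ sw (RR)
  rd: (w>>8)&0x3=0x3 → dx
  rs: (w>>6)&0x3=0x1 → bx

bx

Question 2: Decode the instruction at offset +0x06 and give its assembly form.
+0x06: 00 14 ⇒ word 0x1400 (little)
  opcode bits[15:10]=0x5: bl/J
  imm: (w>>0)&0x3ff=0x0 → $0

bl $0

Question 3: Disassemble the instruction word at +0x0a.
pop ax

@+0a  little-endian(00 a0) = 0xa000
  op=0xa000>>10=0x28 ⇒ pop (R)
  [9:8] rd=0 = ax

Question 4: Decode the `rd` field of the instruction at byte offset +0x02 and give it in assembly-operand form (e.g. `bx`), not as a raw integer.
off 0x02: read 68 84 as little → 0x8468
  top 6b → 0x21 → shli [RI]
  [9:8] rd=0 = ax
  [7:0] imm=104 = $104

ax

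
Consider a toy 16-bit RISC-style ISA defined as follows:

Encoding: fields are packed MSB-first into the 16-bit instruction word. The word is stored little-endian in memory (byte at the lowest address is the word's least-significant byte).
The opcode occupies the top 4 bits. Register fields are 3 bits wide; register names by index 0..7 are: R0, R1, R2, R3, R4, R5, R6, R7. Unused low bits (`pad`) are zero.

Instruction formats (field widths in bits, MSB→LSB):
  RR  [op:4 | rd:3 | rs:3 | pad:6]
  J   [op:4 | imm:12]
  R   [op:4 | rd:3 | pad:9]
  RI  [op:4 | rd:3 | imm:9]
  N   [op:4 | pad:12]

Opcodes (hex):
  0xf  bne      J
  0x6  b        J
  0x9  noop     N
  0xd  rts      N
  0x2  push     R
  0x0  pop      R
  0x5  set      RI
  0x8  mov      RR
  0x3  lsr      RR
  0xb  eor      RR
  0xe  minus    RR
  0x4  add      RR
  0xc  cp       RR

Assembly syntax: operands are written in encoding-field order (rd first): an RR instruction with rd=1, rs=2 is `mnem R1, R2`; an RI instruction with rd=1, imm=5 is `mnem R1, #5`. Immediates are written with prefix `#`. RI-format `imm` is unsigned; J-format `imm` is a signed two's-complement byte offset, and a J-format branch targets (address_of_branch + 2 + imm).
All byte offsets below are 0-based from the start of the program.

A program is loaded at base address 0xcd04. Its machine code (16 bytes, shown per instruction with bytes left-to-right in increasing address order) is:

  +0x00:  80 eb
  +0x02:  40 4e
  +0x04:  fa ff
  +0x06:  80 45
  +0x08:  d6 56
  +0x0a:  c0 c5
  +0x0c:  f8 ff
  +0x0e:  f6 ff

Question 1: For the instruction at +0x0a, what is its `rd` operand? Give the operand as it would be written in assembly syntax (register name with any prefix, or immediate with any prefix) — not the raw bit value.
@+0a  little-endian(c0 c5) = 0xc5c0
  op=0xc5c0>>12=0xc ⇒ cp (RR)
  [11:9] rd=2 = R2
  [8:6] rs=7 = R7

R2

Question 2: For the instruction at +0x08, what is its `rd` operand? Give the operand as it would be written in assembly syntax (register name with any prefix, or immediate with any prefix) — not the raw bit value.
[08] d6 56 → 0x56d6
  op=0x56d6>>12=0x5 ⇒ set (RI)
  rd: (w>>9)&0x7=0x3 → R3
  imm: (w>>0)&0x1ff=0xd6 → #214

R3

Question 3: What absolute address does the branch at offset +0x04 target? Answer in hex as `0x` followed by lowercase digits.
0xcd04

@+04  little-endian(fa ff) = 0xfffa
  opcode bits[15:12]=0xf: bne/J
  [11:0] imm=4090 (s12→-6) = #-6
  target = base 0xcd04 + off 0x04 + 2 + imm -6 = 0xcd04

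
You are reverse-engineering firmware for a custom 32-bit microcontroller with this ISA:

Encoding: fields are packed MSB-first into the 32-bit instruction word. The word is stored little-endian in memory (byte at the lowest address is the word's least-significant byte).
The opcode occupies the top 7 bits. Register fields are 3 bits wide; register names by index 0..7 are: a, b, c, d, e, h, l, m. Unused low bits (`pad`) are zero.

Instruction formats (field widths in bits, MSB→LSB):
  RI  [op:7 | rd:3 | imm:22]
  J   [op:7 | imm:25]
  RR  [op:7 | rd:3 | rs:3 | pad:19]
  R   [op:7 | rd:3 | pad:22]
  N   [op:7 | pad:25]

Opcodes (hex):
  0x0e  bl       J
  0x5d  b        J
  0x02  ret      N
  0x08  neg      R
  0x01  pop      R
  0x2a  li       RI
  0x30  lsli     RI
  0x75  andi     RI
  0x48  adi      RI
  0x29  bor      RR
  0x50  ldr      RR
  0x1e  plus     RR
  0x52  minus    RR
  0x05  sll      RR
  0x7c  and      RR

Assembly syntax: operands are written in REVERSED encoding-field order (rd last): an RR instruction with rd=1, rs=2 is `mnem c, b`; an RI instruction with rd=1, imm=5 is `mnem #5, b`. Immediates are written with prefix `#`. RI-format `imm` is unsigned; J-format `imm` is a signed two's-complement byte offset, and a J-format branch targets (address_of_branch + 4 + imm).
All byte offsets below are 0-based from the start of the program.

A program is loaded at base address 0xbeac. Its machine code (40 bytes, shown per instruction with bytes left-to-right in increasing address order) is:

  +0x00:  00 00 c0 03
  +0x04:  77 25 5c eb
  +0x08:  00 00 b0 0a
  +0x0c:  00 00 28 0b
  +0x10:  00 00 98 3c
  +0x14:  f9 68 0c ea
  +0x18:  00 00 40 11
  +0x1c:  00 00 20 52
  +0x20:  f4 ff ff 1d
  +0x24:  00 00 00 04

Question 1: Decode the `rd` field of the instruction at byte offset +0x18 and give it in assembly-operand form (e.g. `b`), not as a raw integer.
h

off 0x18: read 00 00 40 11 as little → 0x11400000
  opcode bits[31:25]=0x8: neg/R
  rd@[24:22]=0x5 ⇒ h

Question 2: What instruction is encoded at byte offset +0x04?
off 0x04: read 77 25 5c eb as little → 0xeb5c2577
  opcode bits[31:25]=0x75: andi/RI
  rd@[24:22]=0x5 ⇒ h
  imm@[21:0]=0x1c2577 ⇒ #1844599

andi #1844599, h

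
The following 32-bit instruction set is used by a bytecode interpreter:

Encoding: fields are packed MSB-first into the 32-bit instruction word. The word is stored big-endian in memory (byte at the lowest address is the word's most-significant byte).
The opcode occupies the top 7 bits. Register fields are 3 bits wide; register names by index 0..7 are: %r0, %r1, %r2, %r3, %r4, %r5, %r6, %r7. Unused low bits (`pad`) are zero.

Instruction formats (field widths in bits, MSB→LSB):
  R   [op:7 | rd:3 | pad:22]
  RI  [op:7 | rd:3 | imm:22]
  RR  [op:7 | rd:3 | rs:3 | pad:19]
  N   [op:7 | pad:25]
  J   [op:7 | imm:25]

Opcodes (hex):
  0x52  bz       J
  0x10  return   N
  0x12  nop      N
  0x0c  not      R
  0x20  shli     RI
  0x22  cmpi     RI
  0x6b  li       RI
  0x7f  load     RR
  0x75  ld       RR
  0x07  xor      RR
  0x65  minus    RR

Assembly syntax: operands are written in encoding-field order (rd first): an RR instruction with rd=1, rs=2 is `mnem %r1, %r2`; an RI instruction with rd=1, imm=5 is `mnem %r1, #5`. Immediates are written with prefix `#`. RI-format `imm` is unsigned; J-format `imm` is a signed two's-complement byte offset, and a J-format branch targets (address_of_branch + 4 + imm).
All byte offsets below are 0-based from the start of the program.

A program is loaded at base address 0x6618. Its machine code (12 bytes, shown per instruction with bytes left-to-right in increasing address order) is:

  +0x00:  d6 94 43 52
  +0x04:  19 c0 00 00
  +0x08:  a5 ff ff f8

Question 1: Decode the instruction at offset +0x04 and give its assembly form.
off 0x04: read 19 c0 00 00 as big → 0x19c00000
  top 7b → 0xc → not [R]
  rd: (w>>22)&0x7=0x7 → %r7

not %r7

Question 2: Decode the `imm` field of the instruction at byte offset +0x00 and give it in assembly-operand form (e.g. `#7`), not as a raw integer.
off 0x00: read d6 94 43 52 as big → 0xd6944352
  opcode bits[31:25]=0x6b: li/RI
  rd@[24:22]=0x2 ⇒ %r2
  imm@[21:0]=0x144352 ⇒ #1327954

#1327954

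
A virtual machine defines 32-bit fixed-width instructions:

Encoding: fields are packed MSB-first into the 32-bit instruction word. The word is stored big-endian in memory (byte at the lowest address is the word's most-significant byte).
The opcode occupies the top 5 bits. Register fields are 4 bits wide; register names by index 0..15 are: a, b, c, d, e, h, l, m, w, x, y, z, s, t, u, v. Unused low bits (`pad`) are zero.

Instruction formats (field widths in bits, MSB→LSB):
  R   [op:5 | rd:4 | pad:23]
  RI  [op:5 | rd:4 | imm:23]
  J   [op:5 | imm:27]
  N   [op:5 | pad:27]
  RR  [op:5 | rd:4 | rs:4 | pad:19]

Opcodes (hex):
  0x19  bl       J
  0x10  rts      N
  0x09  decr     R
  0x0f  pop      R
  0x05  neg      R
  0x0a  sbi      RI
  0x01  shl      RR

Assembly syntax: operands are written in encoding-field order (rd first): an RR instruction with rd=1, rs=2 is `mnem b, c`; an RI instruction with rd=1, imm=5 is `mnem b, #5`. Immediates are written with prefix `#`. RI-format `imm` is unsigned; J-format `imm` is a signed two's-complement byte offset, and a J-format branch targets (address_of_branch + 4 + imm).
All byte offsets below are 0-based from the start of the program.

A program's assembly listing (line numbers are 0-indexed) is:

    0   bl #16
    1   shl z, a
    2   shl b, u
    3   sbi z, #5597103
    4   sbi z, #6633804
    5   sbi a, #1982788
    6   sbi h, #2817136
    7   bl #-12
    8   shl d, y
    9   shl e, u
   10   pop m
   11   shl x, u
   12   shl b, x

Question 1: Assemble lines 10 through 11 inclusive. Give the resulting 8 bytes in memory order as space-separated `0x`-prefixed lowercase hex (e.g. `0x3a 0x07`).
0x7b 0x80 0x00 0x00 0x0c 0xf0 0x00 0x00

10. pop fields op=0xf:5|rd=7:4|pad=0:23 → word 7b800000h → 7b 80 00 00
11. shl fields op=0x1:5|rd=9:4|rs=14:4|pad=0:19 → word 0cf00000h → 0c f0 00 00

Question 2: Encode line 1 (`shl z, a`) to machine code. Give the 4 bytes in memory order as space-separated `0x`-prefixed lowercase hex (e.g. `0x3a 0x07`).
0x0d 0x80 0x00 0x00

line 1 (shl): pack op=0x1:5|rd=11:4|rs=0:4|pad=0:19 = 0x0d800000; big→ 0d 80 00 00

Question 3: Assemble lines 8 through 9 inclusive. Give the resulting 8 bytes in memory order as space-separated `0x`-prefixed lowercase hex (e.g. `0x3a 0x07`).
line 8 (shl): pack op=0x1:5|rd=3:4|rs=10:4|pad=0:19 = 0x09d00000; big→ 09 d0 00 00
line 9 (shl): pack op=0x1:5|rd=4:4|rs=14:4|pad=0:19 = 0x0a700000; big→ 0a 70 00 00

0x09 0xd0 0x00 0x00 0x0a 0x70 0x00 0x00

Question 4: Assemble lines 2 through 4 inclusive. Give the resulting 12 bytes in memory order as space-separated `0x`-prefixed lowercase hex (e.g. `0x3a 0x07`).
0x08 0xf0 0x00 0x00 0x55 0xd5 0x67 0xaf 0x55 0xe5 0x39 0x4c

L2: shl op=0x1:5|rd=1:4|rs=14:4|pad=0:19 ⇒ 0x08f00000 ⇒ big 08 f0 00 00
L3: sbi op=0xa:5|rd=11:4|imm=5597103:23 ⇒ 0x55d567af ⇒ big 55 d5 67 af
L4: sbi op=0xa:5|rd=11:4|imm=6633804:23 ⇒ 0x55e5394c ⇒ big 55 e5 39 4c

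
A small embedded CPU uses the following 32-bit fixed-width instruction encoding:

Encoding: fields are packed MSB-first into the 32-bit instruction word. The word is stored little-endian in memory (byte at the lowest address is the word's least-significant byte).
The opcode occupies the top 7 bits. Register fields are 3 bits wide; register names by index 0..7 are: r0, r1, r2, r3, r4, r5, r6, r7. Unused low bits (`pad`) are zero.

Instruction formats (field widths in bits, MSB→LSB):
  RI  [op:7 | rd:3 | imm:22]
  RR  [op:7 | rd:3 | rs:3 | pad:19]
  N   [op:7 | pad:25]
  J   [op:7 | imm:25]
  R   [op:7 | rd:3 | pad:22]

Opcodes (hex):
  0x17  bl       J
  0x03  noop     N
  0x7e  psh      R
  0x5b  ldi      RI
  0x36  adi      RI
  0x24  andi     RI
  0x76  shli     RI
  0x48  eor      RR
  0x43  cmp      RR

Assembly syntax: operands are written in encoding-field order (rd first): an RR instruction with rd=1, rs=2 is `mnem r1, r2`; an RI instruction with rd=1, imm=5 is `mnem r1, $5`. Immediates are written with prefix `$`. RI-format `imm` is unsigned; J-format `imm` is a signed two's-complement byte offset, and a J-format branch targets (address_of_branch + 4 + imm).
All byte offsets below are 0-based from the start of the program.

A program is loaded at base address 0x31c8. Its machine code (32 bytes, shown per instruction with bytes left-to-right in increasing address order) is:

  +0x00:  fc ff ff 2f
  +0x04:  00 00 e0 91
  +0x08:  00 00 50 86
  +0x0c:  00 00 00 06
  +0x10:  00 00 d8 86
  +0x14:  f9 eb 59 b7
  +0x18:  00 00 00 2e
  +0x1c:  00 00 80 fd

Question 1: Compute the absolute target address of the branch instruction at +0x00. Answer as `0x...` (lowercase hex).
off 0x00: read fc ff ff 2f as little → 0x2ffffffc
  op=0x2ffffffc>>25=0x17 ⇒ bl (J)
  imm: (w>>0)&0x1ffffff=0x1fffffc (s25→-4) → $-4
  target = base 0x31c8 + off 0x00 + 4 + imm -4 = 0x31c8

0x31c8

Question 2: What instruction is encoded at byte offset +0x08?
off 0x08: read 00 00 50 86 as little → 0x86500000
  top 7b → 0x43 → cmp [RR]
  [24:22] rd=1 = r1
  [21:19] rs=2 = r2

cmp r1, r2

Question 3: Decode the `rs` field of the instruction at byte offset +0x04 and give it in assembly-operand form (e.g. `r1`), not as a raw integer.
r4

@+04  little-endian(00 00 e0 91) = 0x91e00000
  op=0x91e00000>>25=0x48 ⇒ eor (RR)
  rd@[24:22]=0x7 ⇒ r7
  rs@[21:19]=0x4 ⇒ r4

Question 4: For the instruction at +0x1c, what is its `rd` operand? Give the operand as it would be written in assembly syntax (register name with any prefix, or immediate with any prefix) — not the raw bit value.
r6

+0x1c: 00 00 80 fd ⇒ word 0xfd800000 (little)
  op=0xfd800000>>25=0x7e ⇒ psh (R)
  rd: (w>>22)&0x7=0x6 → r6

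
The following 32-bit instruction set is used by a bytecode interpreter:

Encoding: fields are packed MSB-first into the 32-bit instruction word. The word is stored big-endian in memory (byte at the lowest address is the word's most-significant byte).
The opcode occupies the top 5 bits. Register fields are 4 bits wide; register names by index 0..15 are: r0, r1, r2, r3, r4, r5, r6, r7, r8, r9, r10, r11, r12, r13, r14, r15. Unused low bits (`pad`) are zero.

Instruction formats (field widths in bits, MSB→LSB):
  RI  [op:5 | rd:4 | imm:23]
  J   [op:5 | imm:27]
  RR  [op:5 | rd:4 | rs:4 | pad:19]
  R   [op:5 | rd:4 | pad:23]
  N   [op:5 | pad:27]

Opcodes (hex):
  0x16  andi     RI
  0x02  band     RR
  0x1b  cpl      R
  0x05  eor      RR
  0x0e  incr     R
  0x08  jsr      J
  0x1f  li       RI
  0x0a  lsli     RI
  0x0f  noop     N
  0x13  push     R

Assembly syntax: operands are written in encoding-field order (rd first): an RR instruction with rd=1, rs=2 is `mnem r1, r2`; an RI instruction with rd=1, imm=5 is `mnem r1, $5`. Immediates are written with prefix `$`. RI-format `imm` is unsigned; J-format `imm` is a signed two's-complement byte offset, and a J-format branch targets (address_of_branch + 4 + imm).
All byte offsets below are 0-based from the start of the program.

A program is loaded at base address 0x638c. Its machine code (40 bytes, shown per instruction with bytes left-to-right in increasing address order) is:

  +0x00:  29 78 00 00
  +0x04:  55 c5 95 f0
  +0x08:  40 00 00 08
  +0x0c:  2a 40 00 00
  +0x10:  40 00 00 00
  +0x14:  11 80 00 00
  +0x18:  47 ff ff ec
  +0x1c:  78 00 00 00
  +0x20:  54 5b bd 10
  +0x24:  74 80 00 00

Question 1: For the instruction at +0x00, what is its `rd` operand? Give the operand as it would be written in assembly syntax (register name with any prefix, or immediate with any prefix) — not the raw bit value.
[00] 29 78 00 00 → 0x29780000
  top 5b → 0x5 → eor [RR]
  rd@[26:23]=0x2 ⇒ r2
  rs@[22:19]=0xf ⇒ r15

r2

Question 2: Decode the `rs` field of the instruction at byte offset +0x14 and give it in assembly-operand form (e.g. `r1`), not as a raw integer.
r0

off 0x14: read 11 80 00 00 as big → 0x11800000
  op=0x11800000>>27=0x2 ⇒ band (RR)
  rd@[26:23]=0x3 ⇒ r3
  rs@[22:19]=0x0 ⇒ r0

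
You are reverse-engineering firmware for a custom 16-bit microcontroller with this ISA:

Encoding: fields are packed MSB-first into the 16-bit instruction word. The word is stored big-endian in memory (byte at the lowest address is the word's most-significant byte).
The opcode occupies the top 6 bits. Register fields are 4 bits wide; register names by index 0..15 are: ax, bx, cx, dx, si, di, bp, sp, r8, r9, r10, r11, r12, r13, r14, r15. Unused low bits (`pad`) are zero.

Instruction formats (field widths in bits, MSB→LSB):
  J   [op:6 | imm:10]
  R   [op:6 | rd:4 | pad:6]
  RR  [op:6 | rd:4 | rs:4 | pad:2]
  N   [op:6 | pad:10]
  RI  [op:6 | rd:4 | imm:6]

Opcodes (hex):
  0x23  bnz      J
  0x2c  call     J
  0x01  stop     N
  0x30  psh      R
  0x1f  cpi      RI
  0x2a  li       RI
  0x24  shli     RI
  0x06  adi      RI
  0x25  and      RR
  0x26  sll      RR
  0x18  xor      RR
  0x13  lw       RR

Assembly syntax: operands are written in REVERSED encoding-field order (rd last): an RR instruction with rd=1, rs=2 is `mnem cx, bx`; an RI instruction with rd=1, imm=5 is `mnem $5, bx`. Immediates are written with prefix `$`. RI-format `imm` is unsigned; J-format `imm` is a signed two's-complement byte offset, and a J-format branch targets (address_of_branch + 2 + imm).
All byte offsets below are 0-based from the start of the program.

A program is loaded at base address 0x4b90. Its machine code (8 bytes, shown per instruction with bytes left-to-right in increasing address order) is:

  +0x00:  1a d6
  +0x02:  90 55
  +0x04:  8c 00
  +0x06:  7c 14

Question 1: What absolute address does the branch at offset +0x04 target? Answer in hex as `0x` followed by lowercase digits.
0x4b96

+0x04: 8c 00 ⇒ word 0x8c00 (big)
  opcode bits[15:10]=0x23: bnz/J
  imm: (w>>0)&0x3ff=0x0 → $0
  target = base 0x4b90 + off 0x04 + 2 + imm 0 = 0x4b96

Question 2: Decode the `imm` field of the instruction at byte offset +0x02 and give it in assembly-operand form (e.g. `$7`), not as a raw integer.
off 0x02: read 90 55 as big → 0x9055
  op=0x9055>>10=0x24 ⇒ shli (RI)
  rd: (w>>6)&0xf=0x1 → bx
  imm: (w>>0)&0x3f=0x15 → $21

$21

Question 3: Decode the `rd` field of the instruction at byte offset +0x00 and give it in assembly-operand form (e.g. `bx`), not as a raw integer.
@+00  big-endian(1a d6) = 0x1ad6
  top 6b → 0x6 → adi [RI]
  rd: (w>>6)&0xf=0xb → r11
  imm: (w>>0)&0x3f=0x16 → $22

r11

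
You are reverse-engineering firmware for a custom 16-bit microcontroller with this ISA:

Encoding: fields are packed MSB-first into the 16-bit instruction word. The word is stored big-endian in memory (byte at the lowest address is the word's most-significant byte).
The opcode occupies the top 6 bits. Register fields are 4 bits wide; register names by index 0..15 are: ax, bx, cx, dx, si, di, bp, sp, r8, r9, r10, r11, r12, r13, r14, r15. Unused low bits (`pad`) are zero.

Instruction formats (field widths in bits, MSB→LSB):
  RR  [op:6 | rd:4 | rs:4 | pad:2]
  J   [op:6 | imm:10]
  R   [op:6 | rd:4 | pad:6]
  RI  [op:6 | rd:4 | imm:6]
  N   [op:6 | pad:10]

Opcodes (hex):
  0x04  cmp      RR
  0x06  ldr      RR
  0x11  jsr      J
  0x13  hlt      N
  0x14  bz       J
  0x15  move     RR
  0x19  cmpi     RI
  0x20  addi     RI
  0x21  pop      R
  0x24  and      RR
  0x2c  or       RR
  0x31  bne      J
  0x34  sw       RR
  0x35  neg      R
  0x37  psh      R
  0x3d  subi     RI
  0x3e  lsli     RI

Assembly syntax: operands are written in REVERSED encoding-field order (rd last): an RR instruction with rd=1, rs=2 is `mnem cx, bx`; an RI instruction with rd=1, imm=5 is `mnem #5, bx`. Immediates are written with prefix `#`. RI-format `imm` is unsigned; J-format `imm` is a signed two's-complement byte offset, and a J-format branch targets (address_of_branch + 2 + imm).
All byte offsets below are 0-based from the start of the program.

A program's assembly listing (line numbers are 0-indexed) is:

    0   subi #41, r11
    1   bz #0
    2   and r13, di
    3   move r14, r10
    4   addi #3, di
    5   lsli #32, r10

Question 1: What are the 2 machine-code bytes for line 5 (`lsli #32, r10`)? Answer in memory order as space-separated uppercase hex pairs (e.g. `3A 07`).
FA A0

5. lsli fields op=0x3e:6|rd=10:4|imm=32:6 → word faa0h → fa a0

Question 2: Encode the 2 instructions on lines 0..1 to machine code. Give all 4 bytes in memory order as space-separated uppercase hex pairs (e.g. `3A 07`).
L0: subi op=0x3d:6|rd=11:4|imm=41:6 ⇒ 0xf6e9 ⇒ big f6 e9
L1: bz op=0x14:6|imm=0:10 ⇒ 0x5000 ⇒ big 50 00

F6 E9 50 00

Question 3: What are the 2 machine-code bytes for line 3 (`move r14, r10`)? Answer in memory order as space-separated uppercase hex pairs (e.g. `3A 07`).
56 B8

3. move fields op=0x15:6|rd=10:4|rs=14:4|pad=0:2 → word 56b8h → 56 b8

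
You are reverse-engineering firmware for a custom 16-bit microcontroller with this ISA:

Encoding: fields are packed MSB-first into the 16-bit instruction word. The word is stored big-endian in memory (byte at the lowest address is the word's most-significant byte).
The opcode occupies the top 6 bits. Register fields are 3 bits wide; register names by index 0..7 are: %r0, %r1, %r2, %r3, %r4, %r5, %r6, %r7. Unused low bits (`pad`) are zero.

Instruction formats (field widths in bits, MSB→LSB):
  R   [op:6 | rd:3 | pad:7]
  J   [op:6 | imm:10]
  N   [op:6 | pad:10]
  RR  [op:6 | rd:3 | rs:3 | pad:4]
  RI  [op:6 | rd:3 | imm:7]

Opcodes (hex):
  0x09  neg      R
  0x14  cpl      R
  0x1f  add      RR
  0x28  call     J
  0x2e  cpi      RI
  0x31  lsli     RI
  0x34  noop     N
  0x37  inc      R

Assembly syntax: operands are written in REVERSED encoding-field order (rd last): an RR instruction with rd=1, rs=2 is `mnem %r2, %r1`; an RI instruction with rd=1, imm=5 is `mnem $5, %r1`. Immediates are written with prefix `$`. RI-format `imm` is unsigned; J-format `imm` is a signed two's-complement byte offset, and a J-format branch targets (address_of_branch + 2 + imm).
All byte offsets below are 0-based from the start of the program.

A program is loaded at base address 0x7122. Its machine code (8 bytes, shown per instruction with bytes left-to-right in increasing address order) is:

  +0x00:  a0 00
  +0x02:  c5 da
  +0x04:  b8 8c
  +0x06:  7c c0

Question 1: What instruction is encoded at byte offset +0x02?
lsli $90, %r3

off 0x02: read c5 da as big → 0xc5da
  op=0xc5da>>10=0x31 ⇒ lsli (RI)
  rd: (w>>7)&0x7=0x3 → %r3
  imm: (w>>0)&0x7f=0x5a → $90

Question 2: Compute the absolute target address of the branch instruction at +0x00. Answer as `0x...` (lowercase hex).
off 0x00: read a0 00 as big → 0xa000
  op=0xa000>>10=0x28 ⇒ call (J)
  [9:0] imm=0 = $0
  target = base 0x7122 + off 0x00 + 2 + imm 0 = 0x7124

0x7124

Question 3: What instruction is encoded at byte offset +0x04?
cpi $12, %r1

@+04  big-endian(b8 8c) = 0xb88c
  top 6b → 0x2e → cpi [RI]
  rd@[9:7]=0x1 ⇒ %r1
  imm@[6:0]=0xc ⇒ $12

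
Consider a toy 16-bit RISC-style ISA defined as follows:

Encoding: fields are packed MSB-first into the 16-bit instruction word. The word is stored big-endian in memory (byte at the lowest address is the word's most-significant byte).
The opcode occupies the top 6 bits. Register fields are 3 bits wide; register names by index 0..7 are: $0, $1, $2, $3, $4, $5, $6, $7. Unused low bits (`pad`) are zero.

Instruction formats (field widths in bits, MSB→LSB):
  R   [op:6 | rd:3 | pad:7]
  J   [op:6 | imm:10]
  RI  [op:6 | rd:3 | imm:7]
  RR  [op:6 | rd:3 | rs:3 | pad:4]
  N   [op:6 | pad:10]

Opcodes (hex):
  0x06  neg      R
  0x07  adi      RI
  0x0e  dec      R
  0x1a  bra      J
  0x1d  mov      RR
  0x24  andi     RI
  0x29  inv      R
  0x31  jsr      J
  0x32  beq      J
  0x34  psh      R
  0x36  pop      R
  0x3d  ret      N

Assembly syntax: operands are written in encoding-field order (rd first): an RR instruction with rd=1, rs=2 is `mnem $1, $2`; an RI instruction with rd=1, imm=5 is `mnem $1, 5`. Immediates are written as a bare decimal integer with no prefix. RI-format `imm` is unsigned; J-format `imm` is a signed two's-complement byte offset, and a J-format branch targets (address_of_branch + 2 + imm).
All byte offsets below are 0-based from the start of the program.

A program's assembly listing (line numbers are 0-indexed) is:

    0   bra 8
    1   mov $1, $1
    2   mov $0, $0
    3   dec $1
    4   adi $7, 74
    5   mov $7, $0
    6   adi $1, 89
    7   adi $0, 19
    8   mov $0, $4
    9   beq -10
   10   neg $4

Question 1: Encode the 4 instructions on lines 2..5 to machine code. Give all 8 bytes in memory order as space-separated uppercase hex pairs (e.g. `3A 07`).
line 2 (mov): pack op=0x1d:6|rd=0:3|rs=0:3|pad=0:4 = 0x7400; big→ 74 00
line 3 (dec): pack op=0xe:6|rd=1:3|pad=0:7 = 0x3880; big→ 38 80
line 4 (adi): pack op=0x7:6|rd=7:3|imm=74:7 = 0x1fca; big→ 1f ca
line 5 (mov): pack op=0x1d:6|rd=7:3|rs=0:3|pad=0:4 = 0x7780; big→ 77 80

74 00 38 80 1F CA 77 80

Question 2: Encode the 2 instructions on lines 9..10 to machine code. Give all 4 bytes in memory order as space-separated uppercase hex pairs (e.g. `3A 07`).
L9: beq op=0x32:6|imm=-10:10 ⇒ 0xcbf6 ⇒ big cb f6
L10: neg op=0x6:6|rd=4:3|pad=0:7 ⇒ 0x1a00 ⇒ big 1a 00

CB F6 1A 00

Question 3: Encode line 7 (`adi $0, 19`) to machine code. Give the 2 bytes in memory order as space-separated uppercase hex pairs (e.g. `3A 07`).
1C 13

line 7 (adi): pack op=0x7:6|rd=0:3|imm=19:7 = 0x1c13; big→ 1c 13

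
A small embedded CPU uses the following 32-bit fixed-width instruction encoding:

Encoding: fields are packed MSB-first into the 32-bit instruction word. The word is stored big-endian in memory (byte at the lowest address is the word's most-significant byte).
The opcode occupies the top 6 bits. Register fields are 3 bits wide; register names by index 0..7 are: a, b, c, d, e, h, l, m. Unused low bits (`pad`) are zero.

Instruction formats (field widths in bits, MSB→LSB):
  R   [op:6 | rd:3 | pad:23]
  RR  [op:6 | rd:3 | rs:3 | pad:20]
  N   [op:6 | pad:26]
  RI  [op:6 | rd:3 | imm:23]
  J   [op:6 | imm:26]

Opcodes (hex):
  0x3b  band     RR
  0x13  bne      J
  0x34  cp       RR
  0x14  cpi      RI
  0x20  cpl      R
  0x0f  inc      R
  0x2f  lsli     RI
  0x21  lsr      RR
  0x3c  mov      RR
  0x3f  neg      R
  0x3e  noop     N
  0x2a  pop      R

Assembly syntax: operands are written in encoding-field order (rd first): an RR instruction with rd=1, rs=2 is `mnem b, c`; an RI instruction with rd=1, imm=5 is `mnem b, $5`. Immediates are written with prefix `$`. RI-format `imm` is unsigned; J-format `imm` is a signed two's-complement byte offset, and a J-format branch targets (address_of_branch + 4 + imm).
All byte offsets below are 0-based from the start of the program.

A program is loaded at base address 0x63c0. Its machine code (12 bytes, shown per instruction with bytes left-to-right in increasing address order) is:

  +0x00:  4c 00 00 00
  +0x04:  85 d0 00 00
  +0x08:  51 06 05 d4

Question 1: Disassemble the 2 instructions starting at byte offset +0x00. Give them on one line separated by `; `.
off 0x00: read 4c 00 00 00 as big → 0x4c000000
  opcode bits[31:26]=0x13: bne/J
  [25:0] imm=0 = $0
off 0x04: read 85 d0 00 00 as big → 0x85d00000
  opcode bits[31:26]=0x21: lsr/RR
  [25:23] rd=3 = d
  [22:20] rs=5 = h

bne $0; lsr d, h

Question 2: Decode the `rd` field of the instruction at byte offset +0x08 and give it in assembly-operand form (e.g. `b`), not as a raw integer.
[08] 51 06 05 d4 → 0x510605d4
  op=0x510605d4>>26=0x14 ⇒ cpi (RI)
  rd@[25:23]=0x2 ⇒ c
  imm@[22:0]=0x605d4 ⇒ $394708

c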